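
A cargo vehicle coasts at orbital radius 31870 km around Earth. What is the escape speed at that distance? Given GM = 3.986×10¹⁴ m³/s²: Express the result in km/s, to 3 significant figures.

v_esc ≈ 5.00 km/s

r = 31870 km = 3.187×10⁷ m.
Escape speed v_esc = √(2μ/r) = √(2 × 3.986×10¹⁴ / 3.187×10⁷) = √(2.501×10⁷) = 5001 m/s.
= 5.001 km/s.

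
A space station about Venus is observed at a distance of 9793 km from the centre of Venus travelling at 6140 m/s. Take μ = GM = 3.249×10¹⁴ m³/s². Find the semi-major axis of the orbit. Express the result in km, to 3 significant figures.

r = 9.793×10⁶ m.
Vis-viva rearranged: 1/a = 2/r − v²/μ = 2.042×10⁻⁷ − 1.160×10⁻⁷ = 8.819×10⁻⁸ m⁻¹.
a = 1.134×10⁷ m = 11339 km.

a ≈ 11300 km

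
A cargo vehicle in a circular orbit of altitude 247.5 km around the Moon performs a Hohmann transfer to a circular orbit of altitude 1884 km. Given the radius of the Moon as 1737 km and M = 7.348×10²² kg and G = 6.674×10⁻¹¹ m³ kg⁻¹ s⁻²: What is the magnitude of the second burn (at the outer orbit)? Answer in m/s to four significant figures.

Δv ≈ 184.5 m/s

μ = GM = 6.674×10⁻¹¹ × 7.348×10²² = 4.904×10¹² m³/s².
r₁ = 1737 + 247.5 = 1984.5 km = 1.9845×10⁶ m.
r₂ = 1737 + 1884 = 3621.0 km = 3.6210×10⁶ m.
Transfer ellipse a_t = (r₁ + r₂)/2 = 2.803×10⁶ m.
At r₁: circular v_c1 = √(μ/r₁) = 1572 m/s; transfer-perilune v_p = √[μ(2/r₁ − 1/a_t)] = 1787 m/s.
At r₂: circular v_c2 = √(μ/r₂) = 1164 m/s; transfer-apolune v_a = √[μ(2/r₂ − 1/a_t)] = 979.3 m/s.
Δv₂ = v_c2 − v_a = 184.5 m/s.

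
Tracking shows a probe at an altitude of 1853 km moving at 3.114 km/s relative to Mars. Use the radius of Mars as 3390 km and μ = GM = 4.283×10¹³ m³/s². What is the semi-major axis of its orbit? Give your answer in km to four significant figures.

r = 3390 + 1853 = 5243.0 km = 5.243×10⁶ m.
Vis-viva rearranged: 1/a = 2/r − v²/μ = 3.815×10⁻⁷ − 2.264×10⁻⁷ = 1.551×10⁻⁷ m⁻¹.
a = 6.449×10⁶ m = 6449.4 km.

a ≈ 6449 km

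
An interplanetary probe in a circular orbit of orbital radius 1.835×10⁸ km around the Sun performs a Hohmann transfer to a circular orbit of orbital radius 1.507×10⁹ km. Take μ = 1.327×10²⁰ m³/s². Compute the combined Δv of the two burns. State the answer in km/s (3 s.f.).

r₁ = 1.835×10⁸ km = 1.835×10¹¹ m.
r₂ = 1.507×10⁹ km = 1.507×10¹² m.
Transfer ellipse a_t = (r₁ + r₂)/2 = 8.452×10¹¹ m.
At r₁: circular v_c1 = √(μ/r₁) = 26890 m/s; transfer-perihelion v_p = √[μ(2/r₁ − 1/a_t)] = 35910 m/s.
Δv₁ = v_p − v_c1 = 9016 m/s.
At r₂: circular v_c2 = √(μ/r₂) = 9384 m/s; transfer-aphelion v_a = √[μ(2/r₂ − 1/a_t)] = 4372 m/s.
Δv₂ = v_c2 − v_a = 5012 m/s.
Total Δv = Δv₁ + Δv₂ = 14030 m/s = 14.03 km/s.

Δv_total ≈ 14.0 km/s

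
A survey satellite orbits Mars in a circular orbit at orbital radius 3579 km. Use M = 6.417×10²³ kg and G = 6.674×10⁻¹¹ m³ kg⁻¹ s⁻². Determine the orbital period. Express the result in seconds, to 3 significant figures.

T ≈ 6500 seconds

μ = GM = 6.674×10⁻¹¹ × 6.417×10²³ = 4.283×10¹³ m³/s².
r = 3579 km = 3.579×10⁶ m.
Kepler's third law: T = 2π√(r³/μ) = 2π√((3.579×10⁶)³ / 4.283×10¹³).
r³/μ = 1.070×10⁶ s², so T = 2π × 1.035×10³ = 6.501×10³ s.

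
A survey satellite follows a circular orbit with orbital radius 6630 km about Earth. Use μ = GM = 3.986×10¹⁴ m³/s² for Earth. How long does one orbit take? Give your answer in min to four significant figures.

T ≈ 89.54 min

r = 6630 km = 6.630×10⁶ m.
Kepler's third law: T = 2π√(r³/μ) = 2π√((6.630×10⁶)³ / 3.986×10¹⁴).
r³/μ = 7.311×10⁵ s², so T = 2π × 8.551×10² = 5.373×10³ s.
Converting: 5.373×10³ s ÷ 60.00 = 89.54 min.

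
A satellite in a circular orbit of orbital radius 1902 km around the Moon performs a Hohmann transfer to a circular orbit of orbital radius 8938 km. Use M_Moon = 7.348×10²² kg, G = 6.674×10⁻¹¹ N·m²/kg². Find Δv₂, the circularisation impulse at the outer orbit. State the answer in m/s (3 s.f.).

μ = GM = 6.674×10⁻¹¹ × 7.348×10²² = 4.904×10¹² m³/s².
r₁ = 1902 km = 1.902×10⁶ m.
r₂ = 8938 km = 8.938×10⁶ m.
Transfer ellipse a_t = (r₁ + r₂)/2 = 5.420×10⁶ m.
At r₁: circular v_c1 = √(μ/r₁) = 1606 m/s; transfer-perilune v_p = √[μ(2/r₁ − 1/a_t)] = 2062 m/s.
At r₂: circular v_c2 = √(μ/r₂) = 740.7 m/s; transfer-apolune v_a = √[μ(2/r₂ − 1/a_t)] = 438.8 m/s.
Δv₂ = v_c2 − v_a = 301.9 m/s.

Δv ≈ 302 m/s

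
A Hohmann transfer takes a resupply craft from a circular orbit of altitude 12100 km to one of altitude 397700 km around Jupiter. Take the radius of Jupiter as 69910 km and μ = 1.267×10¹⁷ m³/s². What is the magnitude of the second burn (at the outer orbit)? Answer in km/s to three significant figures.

r₁ = 69910 + 12100 = 82010 km = 8.2010×10⁷ m.
r₂ = 69910 + 397700 = 467610 km = 4.6761×10⁸ m.
Transfer ellipse a_t = (r₁ + r₂)/2 = 2.748×10⁸ m.
At r₁: circular v_c1 = √(μ/r₁) = 39310 m/s; transfer-perijove v_p = √[μ(2/r₁ − 1/a_t)] = 51270 m/s.
At r₂: circular v_c2 = √(μ/r₂) = 16460 m/s; transfer-apojove v_a = √[μ(2/r₂ − 1/a_t)] = 8992 m/s.
Δv₂ = v_c2 − v_a = 7468 m/s.
= 7.468 km/s.

Δv ≈ 7.47 km/s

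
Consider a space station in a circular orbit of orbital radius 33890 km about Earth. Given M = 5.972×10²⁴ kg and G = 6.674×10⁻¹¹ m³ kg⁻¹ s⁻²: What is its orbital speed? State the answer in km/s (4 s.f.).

v ≈ 3.429 km/s

μ = GM = 6.674×10⁻¹¹ × 5.972×10²⁴ = 3.986×10¹⁴ m³/s².
r = 33890 km = 3.389×10⁷ m.
For a circular orbit v = √(μ/r) = √(3.986×10¹⁴ / 3.389×10⁷) = √(1.176×10⁷) = 3429 m/s.
That is 3.429 km/s.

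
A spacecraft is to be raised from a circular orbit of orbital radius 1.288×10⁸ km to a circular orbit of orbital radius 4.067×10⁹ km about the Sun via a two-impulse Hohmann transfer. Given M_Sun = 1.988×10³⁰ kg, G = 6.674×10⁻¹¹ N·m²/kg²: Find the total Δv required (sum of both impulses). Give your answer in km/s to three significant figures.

μ = GM = 6.674×10⁻¹¹ × 1.988×10³⁰ = 1.327×10²⁰ m³/s².
r₁ = 1.288×10⁸ km = 1.288×10¹¹ m.
r₂ = 4.067×10⁹ km = 4.067×10¹² m.
Transfer ellipse a_t = (r₁ + r₂)/2 = 2.098×10¹² m.
At r₁: circular v_c1 = √(μ/r₁) = 32100 m/s; transfer-perihelion v_p = √[μ(2/r₁ − 1/a_t)] = 44690 m/s.
Δv₁ = v_p − v_c1 = 12590 m/s.
At r₂: circular v_c2 = √(μ/r₂) = 5712 m/s; transfer-aphelion v_a = √[μ(2/r₂ − 1/a_t)] = 1415 m/s.
Δv₂ = v_c2 − v_a = 4296 m/s.
Total Δv = Δv₁ + Δv₂ = 16890 m/s = 16.89 km/s.

Δv_total ≈ 16.9 km/s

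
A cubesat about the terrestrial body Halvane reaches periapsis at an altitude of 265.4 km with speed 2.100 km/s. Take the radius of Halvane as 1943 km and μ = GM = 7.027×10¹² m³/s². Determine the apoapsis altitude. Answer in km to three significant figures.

r_p = 1943 + 265.4 = 2208.4 km = 2.208×10⁶ m.
Specific energy ε = v²/2 − μ/r = -9.769×10⁵ J/kg, so a = −μ/(2ε) = 3.596×10⁶ m.
The apsides satisfy r_p + r_a = 2a, so the apoapsis radius is 2a − r_p = 4.984×10⁶ m = 4984.5 km.
Apoapsis altitude = 4984.5 − 1943 = 3041.5 km.

apoapsis altitude ≈ 3040 km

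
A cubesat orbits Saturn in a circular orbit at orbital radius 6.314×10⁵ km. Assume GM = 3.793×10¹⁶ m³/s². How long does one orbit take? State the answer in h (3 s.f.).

T ≈ 142 h

r = 6.314×10⁵ km = 6.314×10⁸ m.
Kepler's third law: T = 2π√(r³/μ) = 2π√((6.314×10⁸)³ / 3.793×10¹⁶).
r³/μ = 6.636×10⁹ s², so T = 2π × 8.146×10⁴ = 5.119×10⁵ s.
Converting: 5.119×10⁵ s ÷ 3600 = 142.2 h.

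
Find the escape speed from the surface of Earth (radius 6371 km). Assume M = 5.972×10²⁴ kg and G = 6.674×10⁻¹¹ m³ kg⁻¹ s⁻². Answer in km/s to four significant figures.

v_esc ≈ 11.19 km/s

μ = GM = 6.674×10⁻¹¹ × 5.972×10²⁴ = 3.986×10¹⁴ m³/s².
r = R = 6.371×10⁶ m.
Escape speed v_esc = √(2μ/r) = √(2 × 3.986×10¹⁴ / 6.371×10⁶) = √(1.251×10⁸) = 11190 m/s.
= 11.19 km/s.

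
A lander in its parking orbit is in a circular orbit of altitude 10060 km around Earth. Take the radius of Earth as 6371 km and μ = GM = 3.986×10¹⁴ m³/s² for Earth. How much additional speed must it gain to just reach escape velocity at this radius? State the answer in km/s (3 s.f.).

Δv ≈ 2.04 km/s

r = 6371 + 10060 = 16431 km = 1.6431×10⁷ m.
Circular speed v_c = √(μ/r) = 4925 m/s.
Escape speed v_esc = √(2μ/r) = √2 × v_c = 6965 m/s.
Δv = v_esc − v_c = 2040 m/s = 2.040 km/s.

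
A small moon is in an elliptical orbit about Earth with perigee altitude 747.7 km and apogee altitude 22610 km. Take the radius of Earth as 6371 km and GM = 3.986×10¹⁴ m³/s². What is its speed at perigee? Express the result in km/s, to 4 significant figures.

r_p = 6371 + 747.7 = 7118.7 km = 7.1187×10⁶ m.
r_a = 6371 + 22610 = 28981 km = 2.8981×10⁷ m.
Semi-major axis a = (r_p + r_a)/2 = 18050 km = 1.805×10⁷ m.
Vis-viva: v² = μ(2/r − 1/a) = 3.986×10¹⁴ × (2.810×10⁻⁷ − 5.540×10⁻⁸) = 8.990×10⁷ m²/s².
v = 9482 m/s = 9.482 km/s.

v ≈ 9.482 km/s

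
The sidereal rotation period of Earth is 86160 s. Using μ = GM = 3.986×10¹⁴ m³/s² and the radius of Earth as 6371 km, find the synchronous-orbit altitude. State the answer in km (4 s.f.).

A synchronous orbit has period T, so by Kepler's third law a = (μT²/4π²)^(1/3).
μT²/4π² = 3.986×10¹⁴ × (8.616×10⁴)² / 39.48 = 7.495×10²² m³.
a = 4.216×10⁷ m = 42163 km.
Altitude h = a − R = 42163 − 6371 = 35792 km.

h_sync ≈ 35790 km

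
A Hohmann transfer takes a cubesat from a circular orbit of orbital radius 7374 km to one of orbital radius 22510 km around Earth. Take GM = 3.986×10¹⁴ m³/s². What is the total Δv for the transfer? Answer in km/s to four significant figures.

r₁ = 7374 km = 7.374×10⁶ m.
r₂ = 22510 km = 2.251×10⁷ m.
Transfer ellipse a_t = (r₁ + r₂)/2 = 1.494×10⁷ m.
At r₁: circular v_c1 = √(μ/r₁) = 7352 m/s; transfer-perigee v_p = √[μ(2/r₁ − 1/a_t)] = 9024 m/s.
Δv₁ = v_p − v_c1 = 1672 m/s.
At r₂: circular v_c2 = √(μ/r₂) = 4208 m/s; transfer-apogee v_a = √[μ(2/r₂ − 1/a_t)] = 2956 m/s.
Δv₂ = v_c2 − v_a = 1252 m/s.
Total Δv = Δv₁ + Δv₂ = 2924 m/s = 2.924 km/s.

Δv_total ≈ 2.924 km/s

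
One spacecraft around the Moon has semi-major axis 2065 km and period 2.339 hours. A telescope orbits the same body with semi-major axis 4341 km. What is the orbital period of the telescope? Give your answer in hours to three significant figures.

T₂ ≈ 7.13 hours

Kepler's third law: T² ∝ a³, so T₂ = T₁ (a₂/a₁)^(3/2).
a₂/a₁ = 2.102, (a₂/a₁)^(3/2) = 3.048.
T₂ = 2.339 × 3.048 = 7.129 hours.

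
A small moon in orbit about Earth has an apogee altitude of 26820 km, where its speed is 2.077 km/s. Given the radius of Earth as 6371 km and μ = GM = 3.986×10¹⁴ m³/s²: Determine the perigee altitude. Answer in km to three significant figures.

r_a = 6371 + 26820 = 33191 km = 3.319×10⁷ m.
Specific energy ε = v²/2 − μ/r = -9.852×10⁶ J/kg, so a = −μ/(2ε) = 2.023×10⁷ m.
The apsides satisfy r_p + r_a = 2a, so the perigee radius is 2a − r_a = 7.266×10⁶ m = 7266.5 km.
Perigee altitude = 7266.5 − 6371 = 895.50 km.

perigee altitude ≈ 895 km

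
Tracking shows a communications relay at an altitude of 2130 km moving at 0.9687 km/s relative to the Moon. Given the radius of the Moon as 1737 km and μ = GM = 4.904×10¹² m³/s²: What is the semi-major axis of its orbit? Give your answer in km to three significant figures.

r = 1737 + 2130 = 3867.0 km = 3.867×10⁶ m.
Vis-viva rearranged: 1/a = 2/r − v²/μ = 5.172×10⁻⁷ − 1.913×10⁻⁷ = 3.258×10⁻⁷ m⁻¹.
a = 3.069×10⁶ m = 3068.9 km.

a ≈ 3070 km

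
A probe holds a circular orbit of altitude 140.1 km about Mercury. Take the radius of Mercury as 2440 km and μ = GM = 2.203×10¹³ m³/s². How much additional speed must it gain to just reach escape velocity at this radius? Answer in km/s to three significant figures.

Δv ≈ 1.21 km/s

r = 2440 + 140.1 = 2580.1 km = 2.5801×10⁶ m.
Circular speed v_c = √(μ/r) = 2922 m/s.
Escape speed v_esc = √(2μ/r) = √2 × v_c = 4132 m/s.
Δv = v_esc − v_c = 1210 m/s = 1.210 km/s.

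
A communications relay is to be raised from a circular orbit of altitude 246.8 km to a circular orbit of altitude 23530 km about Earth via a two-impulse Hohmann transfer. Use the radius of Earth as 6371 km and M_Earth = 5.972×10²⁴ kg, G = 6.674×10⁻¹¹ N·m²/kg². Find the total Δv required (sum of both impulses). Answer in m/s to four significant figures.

μ = GM = 6.674×10⁻¹¹ × 5.972×10²⁴ = 3.986×10¹⁴ m³/s².
r₁ = 6371 + 246.8 = 6617.8 km = 6.6178×10⁶ m.
r₂ = 6371 + 23530 = 29901 km = 2.9901×10⁷ m.
Transfer ellipse a_t = (r₁ + r₂)/2 = 1.826×10⁷ m.
At r₁: circular v_c1 = √(μ/r₁) = 7761 m/s; transfer-perigee v_p = √[μ(2/r₁ − 1/a_t)] = 9931 m/s.
Δv₁ = v_p − v_c1 = 2170 m/s.
At r₂: circular v_c2 = √(μ/r₂) = 3651 m/s; transfer-apogee v_a = √[μ(2/r₂ − 1/a_t)] = 2198 m/s.
Δv₂ = v_c2 − v_a = 1453 m/s.
Total Δv = Δv₁ + Δv₂ = 3623 m/s.

Δv_total ≈ 3623 m/s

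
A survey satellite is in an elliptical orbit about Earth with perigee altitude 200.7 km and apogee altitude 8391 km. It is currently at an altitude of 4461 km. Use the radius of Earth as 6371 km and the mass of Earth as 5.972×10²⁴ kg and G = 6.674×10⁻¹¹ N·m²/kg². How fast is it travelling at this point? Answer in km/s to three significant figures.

v ≈ 6.02 km/s

μ = GM = 6.674×10⁻¹¹ × 5.972×10²⁴ = 3.986×10¹⁴ m³/s².
r_p = 6371 + 200.7 = 6571.7 km = 6.5717×10⁶ m.
r_a = 6371 + 8391 = 14762 km = 1.4762×10⁷ m.
r = 6371 + 4461 = 10832 km = 1.083×10⁷ m.
Semi-major axis a = (r_p + r_a)/2 = 10667 km = 1.067×10⁷ m.
Vis-viva: v² = μ(2/r − 1/a) = 3.986×10¹⁴ × (1.846×10⁻⁷ − 9.375×10⁻⁸) = 3.623×10⁷ m²/s².
v = 6019 m/s = 6.019 km/s.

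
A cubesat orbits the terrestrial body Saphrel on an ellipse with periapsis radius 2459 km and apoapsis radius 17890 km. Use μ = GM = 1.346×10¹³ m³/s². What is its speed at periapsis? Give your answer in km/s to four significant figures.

Semi-major axis a = (r_p + r_a)/2 = 10174 km = 1.017×10⁷ m.
Vis-viva: v² = μ(2/r − 1/a) = 1.346×10¹³ × (8.133×10⁻⁷ − 9.828×10⁻⁸) = 9.625×10⁶ m²/s².
v = 3102 m/s = 3.102 km/s.

v ≈ 3.102 km/s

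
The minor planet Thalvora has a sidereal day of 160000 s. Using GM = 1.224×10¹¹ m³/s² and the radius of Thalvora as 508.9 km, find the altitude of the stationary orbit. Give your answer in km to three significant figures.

A synchronous orbit has period T, so by Kepler's third law a = (μT²/4π²)^(1/3).
μT²/4π² = 1.224×10¹¹ × (1.600×10⁵)² / 39.48 = 7.937×10¹⁹ m³.
a = 4.298×10⁶ m = 4297.5 km.
Altitude h = a − R = 4297.5 − 508.9 = 3788.6 km.

h_sync ≈ 3790 km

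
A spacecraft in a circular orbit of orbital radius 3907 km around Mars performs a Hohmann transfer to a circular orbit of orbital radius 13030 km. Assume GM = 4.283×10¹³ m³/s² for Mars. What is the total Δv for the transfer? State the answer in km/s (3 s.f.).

Δv_total ≈ 1.38 km/s

r₁ = 3907 km = 3.907×10⁶ m.
r₂ = 13030 km = 1.303×10⁷ m.
Transfer ellipse a_t = (r₁ + r₂)/2 = 8.468×10⁶ m.
At r₁: circular v_c1 = √(μ/r₁) = 3311 m/s; transfer-periapsis v_p = √[μ(2/r₁ − 1/a_t)] = 4107 m/s.
Δv₁ = v_p − v_c1 = 796.0 m/s.
At r₂: circular v_c2 = √(μ/r₂) = 1813 m/s; transfer-apoapsis v_a = √[μ(2/r₂ − 1/a_t)] = 1231 m/s.
Δv₂ = v_c2 − v_a = 581.6 m/s.
Total Δv = Δv₁ + Δv₂ = 1378 m/s = 1.378 km/s.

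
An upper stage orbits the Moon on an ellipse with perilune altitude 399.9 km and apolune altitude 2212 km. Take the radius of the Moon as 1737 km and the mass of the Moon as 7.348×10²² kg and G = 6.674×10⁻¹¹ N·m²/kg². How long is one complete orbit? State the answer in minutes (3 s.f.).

μ = GM = 6.674×10⁻¹¹ × 7.348×10²² = 4.904×10¹² m³/s².
r_p = 1737 + 399.9 = 2136.9 km = 2.1369×10⁶ m.
r_a = 1737 + 2212 = 3949.0 km = 3.9490×10⁶ m.
Semi-major axis a = (r_p + r_a)/2 = (2136.9 + 3949.0)/2 = 3042.9 km = 3.043×10⁶ m.
By Kepler's third law T = 2π√(a³/μ) = 2π × 2.397×10³ = 1.506×10⁴ s.
= 251.0 minutes.

T ≈ 251 minutes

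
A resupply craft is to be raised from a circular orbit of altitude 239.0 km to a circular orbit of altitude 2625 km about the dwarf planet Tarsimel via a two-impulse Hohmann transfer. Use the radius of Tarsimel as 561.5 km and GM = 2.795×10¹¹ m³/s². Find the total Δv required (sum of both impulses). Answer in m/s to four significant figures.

r₁ = 561.5 + 239.0 = 800.50 km = 8.0050×10⁵ m.
r₂ = 561.5 + 2625 = 3186.5 km = 3.1865×10⁶ m.
Transfer ellipse a_t = (r₁ + r₂)/2 = 1.994×10⁶ m.
At r₁: circular v_c1 = √(μ/r₁) = 590.9 m/s; transfer-periapsis v_p = √[μ(2/r₁ − 1/a_t)] = 747.1 m/s.
Δv₁ = v_p − v_c1 = 156.2 m/s.
At r₂: circular v_c2 = √(μ/r₂) = 296.2 m/s; transfer-apoapsis v_a = √[μ(2/r₂ − 1/a_t)] = 187.7 m/s.
Δv₂ = v_c2 − v_a = 108.5 m/s.
Total Δv = Δv₁ + Δv₂ = 264.7 m/s.

Δv_total ≈ 264.7 m/s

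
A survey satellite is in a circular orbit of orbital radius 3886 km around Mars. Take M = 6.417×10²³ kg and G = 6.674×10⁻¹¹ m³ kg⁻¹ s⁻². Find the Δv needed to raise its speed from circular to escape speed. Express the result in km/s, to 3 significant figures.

Δv ≈ 1.38 km/s

μ = GM = 6.674×10⁻¹¹ × 6.417×10²³ = 4.283×10¹³ m³/s².
r = 3886 km = 3.886×10⁶ m.
Circular speed v_c = √(μ/r) = 3320 m/s.
Escape speed v_esc = √(2μ/r) = √2 × v_c = 4695 m/s.
Δv = v_esc − v_c = 1375 m/s = 1.375 km/s.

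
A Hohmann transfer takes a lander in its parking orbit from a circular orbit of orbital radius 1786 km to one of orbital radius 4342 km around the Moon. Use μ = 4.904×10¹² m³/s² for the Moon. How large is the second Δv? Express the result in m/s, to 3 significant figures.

r₁ = 1786 km = 1.786×10⁶ m.
r₂ = 4342 km = 4.342×10⁶ m.
Transfer ellipse a_t = (r₁ + r₂)/2 = 3.064×10⁶ m.
At r₁: circular v_c1 = √(μ/r₁) = 1657 m/s; transfer-perilune v_p = √[μ(2/r₁ − 1/a_t)] = 1973 m/s.
At r₂: circular v_c2 = √(μ/r₂) = 1063 m/s; transfer-apolune v_a = √[μ(2/r₂ − 1/a_t)] = 811.4 m/s.
Δv₂ = v_c2 − v_a = 251.4 m/s.

Δv ≈ 251 m/s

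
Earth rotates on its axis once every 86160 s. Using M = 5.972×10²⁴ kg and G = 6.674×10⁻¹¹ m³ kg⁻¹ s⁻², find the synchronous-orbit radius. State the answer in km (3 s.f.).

r_sync ≈ 42200 km

μ = GM = 6.674×10⁻¹¹ × 5.972×10²⁴ = 3.986×10¹⁴ m³/s².
A synchronous orbit has period T, so by Kepler's third law a = (μT²/4π²)^(1/3).
μT²/4π² = 3.986×10¹⁴ × (8.616×10⁴)² / 39.48 = 7.495×10²² m³.
a = 4.216×10⁷ m = 42162 km.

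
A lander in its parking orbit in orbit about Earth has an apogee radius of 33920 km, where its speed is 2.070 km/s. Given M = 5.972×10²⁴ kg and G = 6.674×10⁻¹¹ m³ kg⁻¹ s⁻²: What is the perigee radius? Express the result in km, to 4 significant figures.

μ = GM = 6.674×10⁻¹¹ × 5.972×10²⁴ = 3.986×10¹⁴ m³/s².
r_a = 3.392×10⁷ m.
Specific energy ε = v²/2 − μ/r = -9.608×10⁶ J/kg, so a = −μ/(2ε) = 2.074×10⁷ m.
The apsides satisfy r_p + r_a = 2a, so the perigee radius is 2a − r_a = 7.564×10⁶ m = 7563.8 km.

perigee radius ≈ 7564 km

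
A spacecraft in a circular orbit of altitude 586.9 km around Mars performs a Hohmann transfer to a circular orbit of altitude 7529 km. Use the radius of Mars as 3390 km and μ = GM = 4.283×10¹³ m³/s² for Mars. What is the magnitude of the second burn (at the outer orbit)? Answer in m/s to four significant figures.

Δv ≈ 533.3 m/s

r₁ = 3390 + 586.9 = 3976.9 km = 3.9769×10⁶ m.
r₂ = 3390 + 7529 = 10919 km = 1.0919×10⁷ m.
Transfer ellipse a_t = (r₁ + r₂)/2 = 7.448×10⁶ m.
At r₁: circular v_c1 = √(μ/r₁) = 3282 m/s; transfer-periapsis v_p = √[μ(2/r₁ − 1/a_t)] = 3974 m/s.
At r₂: circular v_c2 = √(μ/r₂) = 1981 m/s; transfer-apoapsis v_a = √[μ(2/r₂ − 1/a_t)] = 1447 m/s.
Δv₂ = v_c2 − v_a = 533.3 m/s.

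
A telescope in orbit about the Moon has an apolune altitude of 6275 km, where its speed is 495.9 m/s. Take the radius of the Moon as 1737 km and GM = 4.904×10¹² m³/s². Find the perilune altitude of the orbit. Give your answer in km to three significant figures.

r_a = 1737 + 6275 = 8012.0 km = 8.012×10⁶ m.
Specific energy ε = v²/2 − μ/r = -4.891×10⁵ J/kg, so a = −μ/(2ε) = 5.013×10⁶ m.
The apsides satisfy r_p + r_a = 2a, so the perilune radius is 2a − r_a = 2.014×10⁶ m = 2014.1 km.
Perilune altitude = 2014.1 − 1737 = 277.10 km.

perilune altitude ≈ 277 km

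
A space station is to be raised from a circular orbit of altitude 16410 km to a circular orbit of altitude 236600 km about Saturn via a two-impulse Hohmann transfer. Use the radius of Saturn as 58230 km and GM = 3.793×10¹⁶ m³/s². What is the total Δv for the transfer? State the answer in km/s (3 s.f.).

r₁ = 58230 + 16410 = 74640 km = 7.4640×10⁷ m.
r₂ = 58230 + 236600 = 294830 km = 2.9483×10⁸ m.
Transfer ellipse a_t = (r₁ + r₂)/2 = 1.847×10⁸ m.
At r₁: circular v_c1 = √(μ/r₁) = 22540 m/s; transfer-perikrone v_p = √[μ(2/r₁ − 1/a_t)] = 28480 m/s.
Δv₁ = v_p − v_c1 = 5936 m/s.
At r₂: circular v_c2 = √(μ/r₂) = 11340 m/s; transfer-apokrone v_a = √[μ(2/r₂ − 1/a_t)] = 7210 m/s.
Δv₂ = v_c2 − v_a = 4133 m/s.
Total Δv = Δv₁ + Δv₂ = 10070 m/s = 10.07 km/s.

Δv_total ≈ 10.1 km/s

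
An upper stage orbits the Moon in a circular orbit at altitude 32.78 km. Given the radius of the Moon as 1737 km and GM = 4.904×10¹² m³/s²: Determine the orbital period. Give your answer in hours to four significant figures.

r = 1737 + 32.78 = 1769.8 km = 1.7698×10⁶ m.
Kepler's third law: T = 2π√(r³/μ) = 2π√((1.770×10⁶)³ / 4.904×10¹²).
r³/μ = 1.130×10⁶ s², so T = 2π × 1.063×10³ = 6.680×10³ s.
Converting: 6.680×10³ s ÷ 3600 = 1.856 hours.

T ≈ 1.856 hours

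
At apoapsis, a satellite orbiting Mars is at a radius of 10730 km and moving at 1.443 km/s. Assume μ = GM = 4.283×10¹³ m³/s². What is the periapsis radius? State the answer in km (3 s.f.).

r_a = 1.073×10⁷ m.
Specific energy ε = v²/2 − μ/r = -2.950×10⁶ J/kg, so a = −μ/(2ε) = 7.258×10⁶ m.
The apsides satisfy r_p + r_a = 2a, so the periapsis radius is 2a − r_a = 3.786×10⁶ m = 3786.2 km.

periapsis radius ≈ 3790 km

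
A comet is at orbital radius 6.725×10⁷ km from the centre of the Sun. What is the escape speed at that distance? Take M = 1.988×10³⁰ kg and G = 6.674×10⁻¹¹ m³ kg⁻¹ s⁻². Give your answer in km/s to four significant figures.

μ = GM = 6.674×10⁻¹¹ × 1.988×10³⁰ = 1.327×10²⁰ m³/s².
r = 6.725×10⁷ km = 6.725×10¹⁰ m.
Escape speed v_esc = √(2μ/r) = √(2 × 1.327×10²⁰ / 6.725×10¹⁰) = √(3.946×10⁹) = 62820 m/s.
= 62.82 km/s.

v_esc ≈ 62.82 km/s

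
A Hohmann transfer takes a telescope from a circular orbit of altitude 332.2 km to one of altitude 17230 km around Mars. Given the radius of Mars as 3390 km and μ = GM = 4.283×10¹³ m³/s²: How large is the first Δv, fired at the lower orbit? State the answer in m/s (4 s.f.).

r₁ = 3390 + 332.2 = 3722.2 km = 3.7222×10⁶ m.
r₂ = 3390 + 17230 = 20620 km = 2.0620×10⁷ m.
Transfer ellipse a_t = (r₁ + r₂)/2 = 1.217×10⁷ m.
At r₁: circular v_c1 = √(μ/r₁) = 3392 m/s; transfer-periapsis v_p = √[μ(2/r₁ − 1/a_t)] = 4415 m/s.
Δv₁ = v_p − v_c1 = 1023 m/s.

Δv ≈ 1023 m/s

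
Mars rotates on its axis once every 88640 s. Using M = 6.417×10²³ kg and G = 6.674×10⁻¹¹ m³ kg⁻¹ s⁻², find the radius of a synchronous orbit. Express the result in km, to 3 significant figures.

μ = GM = 6.674×10⁻¹¹ × 6.417×10²³ = 4.283×10¹³ m³/s².
A synchronous orbit has period T, so by Kepler's third law a = (μT²/4π²)^(1/3).
μT²/4π² = 4.283×10¹³ × (8.864×10⁴)² / 39.48 = 8.524×10²¹ m³.
a = 2.043×10⁷ m = 20427 km.

r_sync ≈ 20400 km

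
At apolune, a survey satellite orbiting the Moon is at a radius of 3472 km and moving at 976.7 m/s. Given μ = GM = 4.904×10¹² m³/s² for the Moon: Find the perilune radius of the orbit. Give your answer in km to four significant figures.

perilune radius ≈ 1770 km

r_a = 3.472×10⁶ m.
Specific energy ε = v²/2 − μ/r = -9.355×10⁵ J/kg, so a = −μ/(2ε) = 2.621×10⁶ m.
The apsides satisfy r_p + r_a = 2a, so the perilune radius is 2a − r_a = 1.770×10⁶ m = 1770.3 km.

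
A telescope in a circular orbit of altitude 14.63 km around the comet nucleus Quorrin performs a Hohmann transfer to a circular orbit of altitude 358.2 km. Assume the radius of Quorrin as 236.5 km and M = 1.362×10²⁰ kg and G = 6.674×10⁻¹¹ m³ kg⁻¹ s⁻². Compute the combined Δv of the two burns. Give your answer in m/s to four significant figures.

Δv_total ≈ 63.72 m/s

μ = GM = 6.674×10⁻¹¹ × 1.362×10²⁰ = 9.090×10⁹ m³/s².
r₁ = 236.5 + 14.63 = 251.13 km = 2.5113×10⁵ m.
r₂ = 236.5 + 358.2 = 594.70 km = 5.9470×10⁵ m.
Transfer ellipse a_t = (r₁ + r₂)/2 = 4.229×10⁵ m.
At r₁: circular v_c1 = √(μ/r₁) = 190.3 m/s; transfer-periapsis v_p = √[μ(2/r₁ − 1/a_t)] = 225.6 m/s.
Δv₁ = v_p − v_c1 = 35.35 m/s.
At r₂: circular v_c2 = √(μ/r₂) = 123.6 m/s; transfer-apoapsis v_a = √[μ(2/r₂ − 1/a_t)] = 95.27 m/s.
Δv₂ = v_c2 − v_a = 28.36 m/s.
Total Δv = Δv₁ + Δv₂ = 63.72 m/s.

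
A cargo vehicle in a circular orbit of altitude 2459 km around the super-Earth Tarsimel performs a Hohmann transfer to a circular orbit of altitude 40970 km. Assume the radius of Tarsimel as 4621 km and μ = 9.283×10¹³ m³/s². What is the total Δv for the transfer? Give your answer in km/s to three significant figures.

Δv_total ≈ 1.83 km/s

r₁ = 4621 + 2459 = 7080.0 km = 7.0800×10⁶ m.
r₂ = 4621 + 40970 = 45591 km = 4.5591×10⁷ m.
Transfer ellipse a_t = (r₁ + r₂)/2 = 2.634×10⁷ m.
At r₁: circular v_c1 = √(μ/r₁) = 3621 m/s; transfer-periapsis v_p = √[μ(2/r₁ − 1/a_t)] = 4764 m/s.
Δv₁ = v_p − v_c1 = 1143 m/s.
At r₂: circular v_c2 = √(μ/r₂) = 1427 m/s; transfer-apoapsis v_a = √[μ(2/r₂ − 1/a_t)] = 739.9 m/s.
Δv₂ = v_c2 − v_a = 687.1 m/s.
Total Δv = Δv₁ + Δv₂ = 1830 m/s = 1.830 km/s.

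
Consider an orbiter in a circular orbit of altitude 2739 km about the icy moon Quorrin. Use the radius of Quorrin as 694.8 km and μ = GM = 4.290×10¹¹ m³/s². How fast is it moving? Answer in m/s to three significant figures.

r = 694.8 + 2739 = 3433.8 km = 3.4338×10⁶ m.
For a circular orbit v = √(μ/r) = √(4.290×10¹¹ / 3.434×10⁶) = √(1.249×10⁵) = 353.5 m/s.

v ≈ 353 m/s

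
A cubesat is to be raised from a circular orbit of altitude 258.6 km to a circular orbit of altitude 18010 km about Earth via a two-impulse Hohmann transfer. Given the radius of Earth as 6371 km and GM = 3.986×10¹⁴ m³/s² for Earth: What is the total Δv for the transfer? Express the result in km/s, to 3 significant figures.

r₁ = 6371 + 258.6 = 6629.6 km = 6.6296×10⁶ m.
r₂ = 6371 + 18010 = 24381 km = 2.4381×10⁷ m.
Transfer ellipse a_t = (r₁ + r₂)/2 = 1.551×10⁷ m.
At r₁: circular v_c1 = √(μ/r₁) = 7754 m/s; transfer-perigee v_p = √[μ(2/r₁ − 1/a_t)] = 9723 m/s.
Δv₁ = v_p − v_c1 = 1969 m/s.
At r₂: circular v_c2 = √(μ/r₂) = 4043 m/s; transfer-apogee v_a = √[μ(2/r₂ − 1/a_t)] = 2644 m/s.
Δv₂ = v_c2 − v_a = 1399 m/s.
Total Δv = Δv₁ + Δv₂ = 3369 m/s = 3.369 km/s.

Δv_total ≈ 3.37 km/s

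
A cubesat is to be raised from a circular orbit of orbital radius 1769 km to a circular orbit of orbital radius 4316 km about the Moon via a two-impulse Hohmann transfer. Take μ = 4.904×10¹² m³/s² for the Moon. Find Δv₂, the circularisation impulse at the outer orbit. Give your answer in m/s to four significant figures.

Δv ≈ 253.1 m/s

r₁ = 1769 km = 1.769×10⁶ m.
r₂ = 4316 km = 4.316×10⁶ m.
Transfer ellipse a_t = (r₁ + r₂)/2 = 3.042×10⁶ m.
At r₁: circular v_c1 = √(μ/r₁) = 1665 m/s; transfer-perilune v_p = √[μ(2/r₁ − 1/a_t)] = 1983 m/s.
At r₂: circular v_c2 = √(μ/r₂) = 1066 m/s; transfer-apolune v_a = √[μ(2/r₂ − 1/a_t)] = 812.8 m/s.
Δv₂ = v_c2 − v_a = 253.1 m/s.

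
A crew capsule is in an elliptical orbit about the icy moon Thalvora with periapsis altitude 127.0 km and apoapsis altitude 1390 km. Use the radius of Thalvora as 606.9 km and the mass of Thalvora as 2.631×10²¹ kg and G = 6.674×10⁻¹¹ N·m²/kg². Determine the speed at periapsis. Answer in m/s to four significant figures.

v ≈ 591.5 m/s

μ = GM = 6.674×10⁻¹¹ × 2.631×10²¹ = 1.756×10¹¹ m³/s².
r_p = 606.9 + 127.0 = 733.90 km = 7.3390×10⁵ m.
r_a = 606.9 + 1390 = 1996.9 km = 1.9969×10⁶ m.
Semi-major axis a = (r_p + r_a)/2 = 1365.4 km = 1.365×10⁶ m.
Vis-viva: v² = μ(2/r − 1/a) = 1.756×10¹¹ × (2.725×10⁻⁶ − 7.324×10⁻⁷) = 3.499×10⁵ m²/s².
v = 591.5 m/s.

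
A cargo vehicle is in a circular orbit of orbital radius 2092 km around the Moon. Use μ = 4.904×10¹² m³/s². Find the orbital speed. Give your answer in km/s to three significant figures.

r = 2092 km = 2.092×10⁶ m.
For a circular orbit v = √(μ/r) = √(4.904×10¹² / 2.092×10⁶) = √(2.344×10⁶) = 1531 m/s.
That is 1.531 km/s.

v ≈ 1.53 km/s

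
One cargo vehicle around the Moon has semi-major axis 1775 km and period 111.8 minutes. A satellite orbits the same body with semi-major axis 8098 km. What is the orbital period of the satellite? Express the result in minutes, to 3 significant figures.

T₂ ≈ 1090 minutes

Kepler's third law: T² ∝ a³, so T₂ = T₁ (a₂/a₁)^(3/2).
a₂/a₁ = 4.562, (a₂/a₁)^(3/2) = 9.745.
T₂ = 111.8 × 9.745 = 1089 minutes.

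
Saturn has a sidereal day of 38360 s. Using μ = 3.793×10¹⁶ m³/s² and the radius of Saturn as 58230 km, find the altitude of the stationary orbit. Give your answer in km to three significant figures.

h_sync ≈ 54000 km

A synchronous orbit has period T, so by Kepler's third law a = (μT²/4π²)^(1/3).
μT²/4π² = 3.793×10¹⁶ × (3.836×10⁴)² / 39.48 = 1.414×10²⁴ m³.
a = 1.122×10⁸ m = 1.1223×10⁵ km.
Altitude h = a − R = 1.1223×10⁵ − 58230 = 54005 km.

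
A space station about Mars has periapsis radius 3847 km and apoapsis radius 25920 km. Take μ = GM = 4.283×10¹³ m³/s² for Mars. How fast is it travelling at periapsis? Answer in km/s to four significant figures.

v ≈ 4.403 km/s

Semi-major axis a = (r_p + r_a)/2 = 14884 km = 1.488×10⁷ m.
Vis-viva: v² = μ(2/r − 1/a) = 4.283×10¹³ × (5.199×10⁻⁷ − 6.719×10⁻⁸) = 1.939×10⁷ m²/s².
v = 4403 m/s = 4.403 km/s.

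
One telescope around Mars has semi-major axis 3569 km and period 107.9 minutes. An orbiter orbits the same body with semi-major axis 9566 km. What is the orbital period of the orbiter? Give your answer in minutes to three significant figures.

Kepler's third law: T² ∝ a³, so T₂ = T₁ (a₂/a₁)^(3/2).
a₂/a₁ = 2.680, (a₂/a₁)^(3/2) = 4.388.
T₂ = 107.9 × 4.388 = 473.5 minutes.

T₂ ≈ 473 minutes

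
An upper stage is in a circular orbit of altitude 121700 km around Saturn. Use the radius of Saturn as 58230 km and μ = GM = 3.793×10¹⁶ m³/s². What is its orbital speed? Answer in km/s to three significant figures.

v ≈ 14.5 km/s

r = 58230 + 121700 = 179930 km = 1.7993×10⁸ m.
For a circular orbit v = √(μ/r) = √(3.793×10¹⁶ / 1.799×10⁸) = √(2.108×10⁸) = 14520 m/s.
That is 14.52 km/s.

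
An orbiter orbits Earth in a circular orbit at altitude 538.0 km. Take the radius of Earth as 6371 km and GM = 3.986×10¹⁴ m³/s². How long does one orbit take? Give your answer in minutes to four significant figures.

T ≈ 95.25 minutes

r = 6371 + 538.0 = 6909.0 km = 6.9090×10⁶ m.
Kepler's third law: T = 2π√(r³/μ) = 2π√((6.909×10⁶)³ / 3.986×10¹⁴).
r³/μ = 8.274×10⁵ s², so T = 2π × 9.096×10² = 5.715×10³ s.
Converting: 5.715×10³ s ÷ 60.00 = 95.25 minutes.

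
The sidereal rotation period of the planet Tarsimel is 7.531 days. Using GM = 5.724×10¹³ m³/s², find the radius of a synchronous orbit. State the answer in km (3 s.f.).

T = 7.531 days = 6.507×10⁵ s.
A synchronous orbit has period T, so by Kepler's third law a = (μT²/4π²)^(1/3).
μT²/4π² = 5.724×10¹³ × (6.507×10⁵)² / 39.48 = 6.139×10²³ m³.
a = 8.499×10⁷ m = 84988 km.

r_sync ≈ 85000 km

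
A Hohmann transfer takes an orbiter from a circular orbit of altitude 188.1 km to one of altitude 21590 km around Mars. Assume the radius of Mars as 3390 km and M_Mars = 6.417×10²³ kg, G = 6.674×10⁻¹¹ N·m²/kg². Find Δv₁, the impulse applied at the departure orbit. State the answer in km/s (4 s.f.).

μ = GM = 6.674×10⁻¹¹ × 6.417×10²³ = 4.283×10¹³ m³/s².
r₁ = 3390 + 188.1 = 3578.1 km = 3.5781×10⁶ m.
r₂ = 3390 + 21590 = 24980 km = 2.4980×10⁷ m.
Transfer ellipse a_t = (r₁ + r₂)/2 = 1.428×10⁷ m.
At r₁: circular v_c1 = √(μ/r₁) = 3460 m/s; transfer-periapsis v_p = √[μ(2/r₁ − 1/a_t)] = 4576 m/s.
Δv₁ = v_p − v_c1 = 1116 m/s.
= 1.116 km/s.

Δv ≈ 1.116 km/s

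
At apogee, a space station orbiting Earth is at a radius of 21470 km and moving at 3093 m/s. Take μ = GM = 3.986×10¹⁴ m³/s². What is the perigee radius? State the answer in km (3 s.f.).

perigee radius ≈ 7450 km

r_a = 2.147×10⁷ m.
Specific energy ε = v²/2 − μ/r = -1.378×10⁷ J/kg, so a = −μ/(2ε) = 1.446×10⁷ m.
The apsides satisfy r_p + r_a = 2a, so the perigee radius is 2a − r_a = 7.452×10⁶ m = 7451.5 km.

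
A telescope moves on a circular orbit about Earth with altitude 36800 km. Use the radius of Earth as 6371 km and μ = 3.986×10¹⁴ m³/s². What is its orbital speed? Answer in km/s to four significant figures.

r = 6371 + 36800 = 43171 km = 4.3171×10⁷ m.
For a circular orbit v = √(μ/r) = √(3.986×10¹⁴ / 4.317×10⁷) = √(9.233×10⁶) = 3039 m/s.
That is 3.039 km/s.

v ≈ 3.039 km/s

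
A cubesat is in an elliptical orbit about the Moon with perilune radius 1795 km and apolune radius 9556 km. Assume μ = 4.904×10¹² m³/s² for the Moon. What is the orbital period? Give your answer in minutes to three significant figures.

T ≈ 639 minutes

Semi-major axis a = (r_p + r_a)/2 = (1795.0 + 9556.0)/2 = 5675.5 km = 5.676×10⁶ m.
By Kepler's third law T = 2π√(a³/μ) = 2π × 6.106×10³ = 3.836×10⁴ s.
= 639.4 minutes.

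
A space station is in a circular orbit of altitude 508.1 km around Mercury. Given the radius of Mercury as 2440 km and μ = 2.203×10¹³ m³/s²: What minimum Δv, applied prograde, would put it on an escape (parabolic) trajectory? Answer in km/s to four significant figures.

Δv ≈ 1.132 km/s

r = 2440 + 508.1 = 2948.1 km = 2.9481×10⁶ m.
Circular speed v_c = √(μ/r) = 2734 m/s.
Escape speed v_esc = √(2μ/r) = √2 × v_c = 3866 m/s.
Δv = v_esc − v_c = 1132 m/s = 1.132 km/s.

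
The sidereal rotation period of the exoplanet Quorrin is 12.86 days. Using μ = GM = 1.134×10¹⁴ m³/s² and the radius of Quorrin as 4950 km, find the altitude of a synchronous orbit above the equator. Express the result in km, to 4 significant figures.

T = 12.86 days = 1.111×10⁶ s.
A synchronous orbit has period T, so by Kepler's third law a = (μT²/4π²)^(1/3).
μT²/4π² = 1.134×10¹⁴ × (1.111×10⁶)² / 39.48 = 3.546×10²⁴ m³.
a = 1.525×10⁸ m = 1.5249×10⁵ km.
Altitude h = a − R = 1.5249×10⁵ − 4950 = 1.4754×10⁵ km.

h_sync ≈ 1.475×10⁵ km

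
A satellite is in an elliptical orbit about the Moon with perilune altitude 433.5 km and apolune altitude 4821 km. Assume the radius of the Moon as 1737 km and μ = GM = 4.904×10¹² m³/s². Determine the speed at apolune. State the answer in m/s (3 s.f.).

v ≈ 610 m/s

r_p = 1737 + 433.5 = 2170.5 km = 2.1705×10⁶ m.
r_a = 1737 + 4821 = 6558.0 km = 6.5580×10⁶ m.
Semi-major axis a = (r_p + r_a)/2 = 4364.2 km = 4.364×10⁶ m.
Vis-viva: v² = μ(2/r − 1/a) = 4.904×10¹² × (3.050×10⁻⁷ − 2.291×10⁻⁷) = 3.719×10⁵ m²/s².
v = 609.8 m/s.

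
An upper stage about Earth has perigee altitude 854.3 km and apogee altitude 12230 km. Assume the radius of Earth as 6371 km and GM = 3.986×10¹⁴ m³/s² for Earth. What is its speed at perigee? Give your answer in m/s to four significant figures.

v ≈ 8914 m/s

r_p = 6371 + 854.3 = 7225.3 km = 7.2253×10⁶ m.
r_a = 6371 + 12230 = 18601 km = 1.8601×10⁷ m.
Semi-major axis a = (r_p + r_a)/2 = 12913 km = 1.291×10⁷ m.
Vis-viva: v² = μ(2/r − 1/a) = 3.986×10¹⁴ × (2.768×10⁻⁷ − 7.744×10⁻⁸) = 7.947×10⁷ m²/s².
v = 8914 m/s.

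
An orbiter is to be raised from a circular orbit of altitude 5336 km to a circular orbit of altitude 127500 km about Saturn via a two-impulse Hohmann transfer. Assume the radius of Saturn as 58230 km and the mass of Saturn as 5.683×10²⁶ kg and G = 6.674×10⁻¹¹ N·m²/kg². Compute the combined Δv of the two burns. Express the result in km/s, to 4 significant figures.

Δv_total ≈ 9.476 km/s

μ = GM = 6.674×10⁻¹¹ × 5.683×10²⁶ = 3.793×10¹⁶ m³/s².
r₁ = 58230 + 5336 = 63566 km = 6.3566×10⁷ m.
r₂ = 58230 + 127500 = 185730 km = 1.8573×10⁸ m.
Transfer ellipse a_t = (r₁ + r₂)/2 = 1.246×10⁸ m.
At r₁: circular v_c1 = √(μ/r₁) = 24430 m/s; transfer-perikrone v_p = √[μ(2/r₁ − 1/a_t)] = 29820 m/s.
Δv₁ = v_p − v_c1 = 5390 m/s.
At r₂: circular v_c2 = √(μ/r₂) = 14290 m/s; transfer-apokrone v_a = √[μ(2/r₂ − 1/a_t)] = 10200 m/s.
Δv₂ = v_c2 − v_a = 4085 m/s.
Total Δv = Δv₁ + Δv₂ = 9476 m/s = 9.476 km/s.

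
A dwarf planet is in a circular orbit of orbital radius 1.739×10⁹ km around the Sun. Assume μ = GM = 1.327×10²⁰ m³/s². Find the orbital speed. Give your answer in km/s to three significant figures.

v ≈ 8.74 km/s

r = 1.739×10⁹ km = 1.739×10¹² m.
For a circular orbit v = √(μ/r) = √(1.327×10²⁰ / 1.739×10¹²) = √(7.631×10⁷) = 8735 m/s.
That is 8.735 km/s.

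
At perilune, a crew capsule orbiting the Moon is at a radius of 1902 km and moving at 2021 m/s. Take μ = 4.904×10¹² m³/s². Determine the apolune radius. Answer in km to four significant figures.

r_p = 1.902×10⁶ m.
Specific energy ε = v²/2 − μ/r = -5.361×10⁵ J/kg, so a = −μ/(2ε) = 4.574×10⁶ m.
The apsides satisfy r_p + r_a = 2a, so the apolune radius is 2a − r_p = 7.245×10⁶ m = 7245.2 km.

apolune radius ≈ 7245 km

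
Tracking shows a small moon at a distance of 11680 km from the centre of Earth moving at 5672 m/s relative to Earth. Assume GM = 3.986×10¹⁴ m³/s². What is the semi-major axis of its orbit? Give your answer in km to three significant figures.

r = 1.168×10⁷ m.
Specific orbital energy ε = v²/2 − μ/r = (5672)²/2 − 3.986×10¹⁴/1.168×10⁷ = -1.804×10⁷ J/kg.
Since ε = −μ/(2a), a = −μ/(2ε) = 1.105×10⁷ m = 11047 km.

a ≈ 11000 km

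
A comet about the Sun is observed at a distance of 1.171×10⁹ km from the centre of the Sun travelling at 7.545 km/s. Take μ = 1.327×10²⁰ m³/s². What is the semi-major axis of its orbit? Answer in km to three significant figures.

r = 1.171×10¹² m.
Vis-viva rearranged: 1/a = 2/r − v²/μ = 1.708×10⁻¹² − 4.290×10⁻¹³ = 1.279×10⁻¹² m⁻¹.
a = 7.819×10¹¹ m = 7.8189×10⁸ km.

a ≈ 7.82×10⁸ km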